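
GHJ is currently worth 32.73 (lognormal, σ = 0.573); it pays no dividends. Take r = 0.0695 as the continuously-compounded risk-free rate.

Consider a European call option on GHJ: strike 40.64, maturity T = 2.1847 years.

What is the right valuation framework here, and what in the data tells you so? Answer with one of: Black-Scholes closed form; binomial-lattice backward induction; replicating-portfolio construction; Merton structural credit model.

framework: Black-Scholes closed form

Key observation: the instrument is a plain European call (strike 40.64) on a lognormal asset; the exact continuous-time formula applies directly.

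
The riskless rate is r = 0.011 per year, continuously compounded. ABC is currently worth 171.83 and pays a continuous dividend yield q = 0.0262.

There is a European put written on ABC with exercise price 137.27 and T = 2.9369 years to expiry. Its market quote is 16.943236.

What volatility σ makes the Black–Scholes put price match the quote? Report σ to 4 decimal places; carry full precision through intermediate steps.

At σ = 0.2853 the Black–Scholes value reproduces the quote:
σ√T = 0.2853·√2.9369 = 0.488930
d₁ = (ln(S/K) + (r−q+σ²/2)T) / (σ√T) = (ln(171.83/137.27) + (0.011−0.0262+0.2853²/2)·2.9369) / 0.488930 = (0.224556 + 0.074885) / 0.488930 = 0.612442
d₂ = d₁ − σ√T = 0.612442 − 0.488930 = 0.123512
e^{−rT} = 0.968210
e^{−qT} = 0.925939
N(−d₁) = 0.270123,  N(−d₂) = 0.450851
V = K·e^{−rT}·N(−d₂) − S·e^{−qT}·N(−d₁) = 59.920868 − 42.977632 = 16.943236 (matching the quote); vega is positive throughout, so no other σ reproduces this price

sigma = 0.2853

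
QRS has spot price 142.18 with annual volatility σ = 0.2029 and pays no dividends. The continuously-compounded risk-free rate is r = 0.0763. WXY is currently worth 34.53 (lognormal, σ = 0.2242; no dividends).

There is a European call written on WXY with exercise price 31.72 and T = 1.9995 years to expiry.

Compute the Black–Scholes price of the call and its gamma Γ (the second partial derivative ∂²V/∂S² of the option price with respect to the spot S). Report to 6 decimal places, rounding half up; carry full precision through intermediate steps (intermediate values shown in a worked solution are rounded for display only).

σ√T = 0.2242·√1.9995 = 0.317027
d₁ = (ln(S/K) + (r+σ²/2)T) / (σ√T) = (ln(34.53/31.72) + (0.0763+0.2242²/2)·1.9995) / 0.317027 = (0.084881 + 0.202815) / 0.317027 = 0.907481
d₂ = d₁ − σ√T = 0.907481 − 0.317027 = 0.590454
e^{−rT} = 0.858506
N(d₁) = 0.817924,  N(d₂) = 0.722557
Call price V = S·N(d₁) − K·e^{−rT}·N(d₂) = 28.242908 − 19.676526 = 8.566381
φ(d₁) = (1/√(2π))·e^{−d₁²/2} = 0.264292
Γ = φ(d₁) / (S·σ·√T) = 0.024143

price = 8.566381
Γ = 0.024143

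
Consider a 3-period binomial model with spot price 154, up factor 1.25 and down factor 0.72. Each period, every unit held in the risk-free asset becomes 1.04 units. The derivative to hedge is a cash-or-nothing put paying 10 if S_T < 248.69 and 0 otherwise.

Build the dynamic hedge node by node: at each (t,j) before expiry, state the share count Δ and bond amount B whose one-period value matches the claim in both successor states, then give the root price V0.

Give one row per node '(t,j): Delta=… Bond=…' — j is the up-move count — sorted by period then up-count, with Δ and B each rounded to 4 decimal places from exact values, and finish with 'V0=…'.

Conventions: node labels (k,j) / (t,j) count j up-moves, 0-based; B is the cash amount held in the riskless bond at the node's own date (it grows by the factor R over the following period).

(0,0): Delta=-0.0413 Bond=13.2925
(1,0): Delta=0.0000 Bond=9.2456
(1,1): Delta=-0.0569 Bond=16.8290
(2,0): Delta=0.0000 Bond=9.6154
(2,1): Delta=0.0000 Bond=9.6154
(2,2): Delta=-0.0784 Bond=22.6778
V0=6.9333

Under the risk-neutral measure, an up-move has probability p* = (R−d)/(u−d) = 0.6038 and values discount at R = 1.04.
Expiry values: V(3,0)=10.0000, V(3,1)=10.0000, V(3,2)=10.0000, V(3,3)=0.0000
(2,0): S=79.8336. Δ = (V_up−V_dn)/(S_up−S_dn) = (10.0000−10.0000)/(99.7920−57.4802) = 0.0000. V = [p*·10.0000 + (1−p*)·10.0000]/1.04 = 9.6154. B = V − Δ·S = 9.6154.
(2,1): S=138.6000. Δ = (V_up−V_dn)/(S_up−S_dn) = (10.0000−10.0000)/(173.2500−99.7920) = 0.0000. V = [p*·10.0000 + (1−p*)·10.0000]/1.04 = 9.6154. B = V − Δ·S = 9.6154.
(2,2): S=240.6250. Δ = (V_up−V_dn)/(S_up−S_dn) = (0.0000−10.0000)/(300.7812−173.2500) = -0.0784. V = [p*·0.0000 + (1−p*)·10.0000]/1.04 = 3.8099. B = V − Δ·S = 22.6778.
(1,0): S=110.8800. Δ = (V_up−V_dn)/(S_up−S_dn) = (9.6154−9.6154)/(138.6000−79.8336) = 0.0000. V = [p*·9.6154 + (1−p*)·9.6154]/1.04 = 9.2456. B = V − Δ·S = 9.2456.
(1,1): S=192.5000. Δ = (V_up−V_dn)/(S_up−S_dn) = (3.8099−9.6154)/(240.6250−138.6000) = -0.0569. V = [p*·3.8099 + (1−p*)·9.6154]/1.04 = 5.8752. B = V − Δ·S = 16.8290.
(0,0): S=154.0000. Δ = (V_up−V_dn)/(S_up−S_dn) = (5.8752−9.2456)/(192.5000−110.8800) = -0.0413. V = [p*·5.8752 + (1−p*)·9.2456]/1.04 = 6.9333. B = V − Δ·S = 13.2925.
As a check, the time-0 holding Δ(0,0)·S0 + B(0,0) comes to 6.9333 — exactly V0.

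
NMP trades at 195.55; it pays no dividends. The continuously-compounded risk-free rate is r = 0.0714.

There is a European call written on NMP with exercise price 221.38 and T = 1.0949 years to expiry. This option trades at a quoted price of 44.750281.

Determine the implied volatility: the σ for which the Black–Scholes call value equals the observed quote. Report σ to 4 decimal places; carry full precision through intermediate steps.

At σ = 0.5987 the Black–Scholes value reproduces the quote:
σ√T = 0.5987·√1.0949 = 0.626465
d₁ = (ln(S/K) + (r+σ²/2)T) / (σ√T) = (ln(195.55/221.38) + (0.0714+0.5987²/2)·1.0949) / 0.626465 = (-0.124065 + 0.274405) / 0.626465 = 0.239982
d₂ = d₁ − σ√T = 0.239982 − 0.626465 = -0.386483
e^{−rT} = 0.924802
N(d₁) = 0.594828,  N(d₂) = 0.349570
V = S·N(d₁) − K·e^{−rT}·N(d₂) = 116.318591 − 71.568310 = 44.750281 (matching the quote); vega is positive throughout, so no other σ reproduces this price

sigma = 0.5987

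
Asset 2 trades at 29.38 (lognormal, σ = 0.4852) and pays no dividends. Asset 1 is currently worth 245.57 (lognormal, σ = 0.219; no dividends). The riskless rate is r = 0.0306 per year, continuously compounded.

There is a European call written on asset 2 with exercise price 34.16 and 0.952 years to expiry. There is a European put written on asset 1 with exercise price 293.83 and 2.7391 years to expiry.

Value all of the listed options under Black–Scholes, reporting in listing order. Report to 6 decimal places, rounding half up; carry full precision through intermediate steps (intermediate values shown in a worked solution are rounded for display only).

[asset 2 call K=34.16]
σ√T = 0.4852·√0.952 = 0.473412
d₁ = (ln(S/K) + (r+σ²/2)T) / (σ√T) = (ln(29.38/34.16) + (0.0306+0.4852²/2)·0.952) / 0.473412 = (-0.150741 + 0.141191) / 0.473412 = -0.020174
d₂ = d₁ − σ√T = -0.020174 − 0.473412 = -0.493586
e^{−rT} = 0.971289
N(d₁) = 0.491952,  N(d₂) = 0.310799
price = S·N(d₁) − K·e^{−rT}·N(d₂) = 14.453560 − 10.312084 = 4.141476
[asset 1 put K=293.83]
σ√T = 0.219·√2.7391 = 0.362450
d₁ = (ln(S/K) + (r+σ²/2)T) / (σ√T) = (ln(245.57/293.83) + (0.0306+0.219²/2)·2.7391) / 0.362450 = (-0.179419 + 0.149501) / 0.362450 = -0.082543
d₂ = d₁ − σ√T = -0.082543 − 0.362450 = -0.444993
e^{−rT} = 0.919600
N(−d₁) = 0.532893,  N(−d₂) = 0.671838
price = K·e^{−rT}·N(−d₂) − S·N(−d₁) = 181.534643 − 130.862467 = 50.672175

price(asset 2 call K=34.16) = 4.141476
price(asset 1 put K=293.83) = 50.672175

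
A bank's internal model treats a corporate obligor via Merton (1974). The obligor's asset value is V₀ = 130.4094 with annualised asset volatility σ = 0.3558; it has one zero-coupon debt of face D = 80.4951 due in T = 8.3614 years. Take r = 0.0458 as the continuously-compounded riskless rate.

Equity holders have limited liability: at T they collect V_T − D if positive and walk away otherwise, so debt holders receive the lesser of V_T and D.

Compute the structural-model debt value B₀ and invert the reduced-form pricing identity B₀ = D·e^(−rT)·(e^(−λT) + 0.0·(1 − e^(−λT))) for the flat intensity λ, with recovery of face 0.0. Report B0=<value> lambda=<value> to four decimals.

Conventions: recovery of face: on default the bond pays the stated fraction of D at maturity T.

Work the structural quantities from V₀ = 130.4094 against face 80.4951:
d₁ = [ln(V₀/D) + (r + σ²/2)T] / (σ√T)
   = [ln(130.4094/80.4951) + (0.0458 + 0.5·0.3558²)·8.3614] / (0.3558·√8.3614)
   = [0.482482 + 0.912202] / 1.028834 = 1.355597
d₂ = d₁ − σ√T = 1.355597 − 1.028834 = 0.326763
N(d₁) = 0.912386,  N(d₂) = 0.628076,  e^(−rT) = 0.681846
E₀ = V₀·N(d₁) − D·e^(−rT)·N(d₂)
   = 130.4094·0.912386 − 80.4951·0.681846·0.628076 = 84.511639
B₀ = V₀ − E₀ = 130.4094 − 84.511639 = 45.897761
e^(−λT) = (B₀·e^(rT)/D − 0)/(1 − 0) = (45.8978·1.466608/80.4951 − 0)/1 = 0.83625055
λ = −ln(0.83625055)/8.3614 = 0.021387

B0=45.8978 lambda=0.0214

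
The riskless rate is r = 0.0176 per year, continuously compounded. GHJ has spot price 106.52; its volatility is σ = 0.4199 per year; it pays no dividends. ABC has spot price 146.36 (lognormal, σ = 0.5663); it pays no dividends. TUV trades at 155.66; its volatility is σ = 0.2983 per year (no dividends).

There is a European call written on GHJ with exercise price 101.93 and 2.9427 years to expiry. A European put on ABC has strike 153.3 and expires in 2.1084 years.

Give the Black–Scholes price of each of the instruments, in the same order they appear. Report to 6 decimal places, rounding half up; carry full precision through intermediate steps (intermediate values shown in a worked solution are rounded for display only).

price(GHJ call K=101.93) = 33.700774
price(ABC put K=153.3) = 47.590428

[GHJ call K=101.93]
σ√T = 0.4199·√2.9427 = 0.720309
d₁ = (ln(S/K) + (r+σ²/2)T) / (σ√T) = (ln(106.52/101.93) + (0.0176+0.4199²/2)·2.9427) / 0.720309 = (0.044046 + 0.311214) / 0.720309 = 0.493206
d₂ = d₁ − σ√T = 0.493206 − 0.720309 = -0.227103
e^{−rT} = 0.949527
N(d₁) = 0.689066,  N(d₂) = 0.410172
price = S·N(d₁) − K·e^{−rT}·N(d₂) = 73.399351 − 39.698577 = 33.700774
[ABC put K=153.3]
σ√T = 0.5663·√2.1084 = 0.822286
d₁ = (ln(S/K) + (r+σ²/2)T) / (σ√T) = (ln(146.36/153.3) + (0.0176+0.5663²/2)·2.1084) / 0.822286 = (-0.046327 + 0.375185) / 0.822286 = 0.399931
d₂ = d₁ − σ√T = 0.399931 − 0.822286 = -0.422355
e^{−rT} = 0.963572
N(−d₁) = 0.344604,  N(−d₂) = 0.663617
price = K·e^{−rT}·N(−d₂) − S·N(−d₁) = 98.026621 − 50.436193 = 47.590428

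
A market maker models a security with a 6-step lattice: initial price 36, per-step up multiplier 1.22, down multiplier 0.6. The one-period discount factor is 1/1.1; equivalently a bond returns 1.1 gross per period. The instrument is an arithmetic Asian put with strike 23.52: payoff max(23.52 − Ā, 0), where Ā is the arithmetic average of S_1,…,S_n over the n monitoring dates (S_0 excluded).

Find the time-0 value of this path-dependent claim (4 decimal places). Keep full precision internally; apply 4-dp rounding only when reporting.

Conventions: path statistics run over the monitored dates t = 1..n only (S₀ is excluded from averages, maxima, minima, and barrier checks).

price = 0.2260

Risk-neutral up-probability p* = (R−d)/(u−d) = (1.1−0.6)/(1.22−0.6) = 0.8065; the claim prices as the p*-weighted sum of path payoffs discounted by R^6.
Enumerate all 2^6 = 64 price paths (U = up ×1.22, D = down ×0.6); each path with k up-moves has probability p*^k·(1−p*)^(6−k).
DDDDDD: Ā=8.5801, payoff=14.9399, prob=0.000053
UDDDDD: Ā=17.4462, payoff=6.0738, prob=0.000219
DUDDDD: Ā=13.7262, payoff=9.7938, prob=0.000219
UUDDDD: Ā=27.9099, payoff=0.0000, prob=0.000913
DDUDDD: Ā=11.4942, payoff=12.0258, prob=0.000219
UDUDDD: Ā=23.3715, payoff=0.1485, prob=0.000913
DUUDDD: Ā=19.6515, payoff=3.8685, prob=0.000913
UUUDDD: Ā=39.9581, payoff=0.0000, prob=0.003803
DDDUDD: Ā=10.1550, payoff=13.3650, prob=0.000219
UDDUDD: Ā=20.6485, payoff=2.8715, prob=0.000913
DUDUDD: Ā=16.9285, payoff=6.5915, prob=0.000913
UUDUDD: Ā=34.4213, payoff=0.0000, prob=0.003803
DDUUDD: Ā=14.6965, payoff=8.8235, prob=0.000913
UDUUDD: Ā=29.8829, payoff=0.0000, prob=0.003803
DUUUDD: Ā=26.1629, payoff=0.0000, prob=0.003803
UUUUDD: Ā=53.1978, payoff=0.0000, prob=0.015845
DDDDUD: Ā=9.3515, payoff=14.1685, prob=0.000219
UDDDUD: Ā=19.0147, payoff=4.5053, prob=0.000913
DUDDUD: Ā=15.2947, payoff=8.2253, prob=0.000913
UUDDUD: Ā=31.0992, payoff=0.0000, prob=0.003803
DDUDUD: Ā=13.0627, payoff=10.4573, prob=0.000913
UDUDUD: Ā=26.5608, payoff=0.0000, prob=0.003803
DUUDUD: Ā=22.8408, payoff=0.6792, prob=0.003803
UUUDUD: Ā=46.4429, payoff=0.0000, prob=0.015845
DDDUUD: Ā=11.7235, payoff=11.7965, prob=0.000913
UDDUUD: Ā=23.8377, payoff=0.0000, prob=0.003803
DUDUUD: Ā=20.1177, payoff=3.4023, prob=0.003803
UUDUUD: Ā=40.9060, payoff=0.0000, prob=0.015845
DDUUUD: Ā=17.8857, payoff=5.6343, prob=0.003803
UDUUUD: Ā=36.3676, payoff=0.0000, prob=0.015845
DUUUUD: Ā=32.6476, payoff=0.0000, prob=0.015845
UUUUUD: Ā=66.3835, payoff=0.0000, prob=0.066021
DDDDDU: Ā=8.8694, payoff=14.6506, prob=0.000219
UDDDDU: Ā=18.0344, payoff=5.4856, prob=0.000913
DUDDDU: Ā=14.3144, payoff=9.2056, prob=0.000913
UUDDDU: Ā=29.1059, payoff=0.0000, prob=0.003803
DDUDDU: Ā=12.0824, payoff=11.4376, prob=0.000913
UDUDDU: Ā=24.5675, payoff=0.0000, prob=0.003803
DUUDDU: Ā=20.8475, payoff=2.6725, prob=0.003803
UUUDDU: Ā=42.3899, payoff=0.0000, prob=0.015845
DDDUDU: Ā=10.7432, payoff=12.7768, prob=0.000913
UDDUDU: Ā=21.8444, payoff=1.6756, prob=0.003803
DUDUDU: Ā=18.1244, payoff=5.3956, prob=0.003803
UUDUDU: Ā=36.8530, payoff=0.0000, prob=0.015845
DDUUDU: Ā=15.8924, payoff=7.6276, prob=0.003803
UDUUDU: Ā=32.3146, payoff=0.0000, prob=0.015845
DUUUDU: Ā=28.5946, payoff=0.0000, prob=0.015845
UUUUDU: Ā=58.1424, payoff=0.0000, prob=0.066021
DDDDUU: Ā=9.9397, payoff=13.5803, prob=0.000913
UDDDUU: Ā=20.2106, payoff=3.3094, prob=0.003803
DUDDUU: Ā=16.4906, payoff=7.0294, prob=0.003803
UUDDUU: Ā=33.5309, payoff=0.0000, prob=0.015845
DDUDUU: Ā=14.2586, payoff=9.2614, prob=0.003803
UDUDUU: Ā=28.9925, payoff=0.0000, prob=0.015845
DUUDUU: Ā=25.2725, payoff=0.0000, prob=0.015845
UUUDUU: Ā=51.3875, payoff=0.0000, prob=0.066021
DDDUUU: Ā=12.9194, payoff=10.6006, prob=0.003803
UDDUUU: Ā=26.2695, payoff=0.0000, prob=0.015845
DUDUUU: Ā=22.5495, payoff=0.9705, prob=0.015845
UUDUUU: Ā=45.8506, payoff=0.0000, prob=0.066021
DDUUUU: Ā=20.3175, payoff=3.2025, prob=0.015845
UDUUUU: Ā=41.3122, payoff=0.0000, prob=0.066021
DUUUUU: Ā=37.5922, payoff=0.0000, prob=0.066021
UUUUUU: Ā=76.4376, payoff=0.0000, prob=0.275087
Price = Σ prob·payoff / R^6 = 0.400298 / 1.771561 = 0.2260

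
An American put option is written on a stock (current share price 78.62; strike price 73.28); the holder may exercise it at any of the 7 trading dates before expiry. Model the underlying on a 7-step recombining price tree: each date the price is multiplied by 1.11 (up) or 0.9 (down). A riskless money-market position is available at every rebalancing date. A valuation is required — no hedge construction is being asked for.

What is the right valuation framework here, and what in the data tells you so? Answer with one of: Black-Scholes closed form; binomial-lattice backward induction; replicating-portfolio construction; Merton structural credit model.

framework: binomial-lattice backward induction

Key observation: an American put (K = 73.28, S₀ = 78.62) on a 7-date tree has no closed form — the optimal stopping decision is embedded and must be resolved recursively from expiry.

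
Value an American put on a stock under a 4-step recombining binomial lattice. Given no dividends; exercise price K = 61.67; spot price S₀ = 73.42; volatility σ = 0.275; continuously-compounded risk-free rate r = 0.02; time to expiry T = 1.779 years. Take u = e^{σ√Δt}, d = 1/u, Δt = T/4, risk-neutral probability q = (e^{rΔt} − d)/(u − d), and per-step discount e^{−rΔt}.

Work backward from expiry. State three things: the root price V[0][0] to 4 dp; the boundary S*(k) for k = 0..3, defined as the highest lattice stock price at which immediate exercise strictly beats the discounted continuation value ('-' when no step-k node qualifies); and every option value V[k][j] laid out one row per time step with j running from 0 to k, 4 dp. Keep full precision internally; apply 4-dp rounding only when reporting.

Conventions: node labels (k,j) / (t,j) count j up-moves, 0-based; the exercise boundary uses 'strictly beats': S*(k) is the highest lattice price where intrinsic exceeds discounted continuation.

Δt=0.44475, u=1.20129, d=0.83244, q=0.47850, disc=e^(-rΔt)=0.99114
k=4 terminal: V=max(K-S,0) → 26.4149 10.7934 0.0000 0.0000 0.0000
k=3: j=0 S=42.3516 intr=19.3184 cont=18.7722 V=19.3184[EX]; j=1 S=61.1176 intr=0.5524 cont=5.5789 V=5.5789[hold]; j=2 S=88.1987 intr=0.0000 cont=0.0000 V=0.0000[hold]; j=3 S=127.2795 intr=0.0000 cont=0.0000 V=0.0000[hold]  S*(3)=42.3516
k=2: j=0 S=50.8766 intr=10.7934 cont=12.6311 V=12.6311[hold]; j=1 S=73.4200 intr=0.0000 cont=2.8836 V=2.8836[hold]; j=2 S=105.9523 intr=0.0000 cont=0.0000 V=0.0000[hold]  S*(2)=-
k=1: j=0 S=61.1176 intr=0.5524 cont=7.8964 V=7.8964[hold]; j=1 S=88.1987 intr=0.0000 cont=1.4905 V=1.4905[hold]  S*(1)=-
k=0: j=0 S=73.4200 intr=0.0000 cont=4.7884 V=4.7884[hold]  S*(0)=-

price = 4.7884
boundary = - - - 42.3516
tree:
4.7884
7.8964 1.4905
12.6311 2.8836 0.0000
19.3184 5.5789 0.0000 0.0000
26.4149 10.7934 0.0000 0.0000 0.0000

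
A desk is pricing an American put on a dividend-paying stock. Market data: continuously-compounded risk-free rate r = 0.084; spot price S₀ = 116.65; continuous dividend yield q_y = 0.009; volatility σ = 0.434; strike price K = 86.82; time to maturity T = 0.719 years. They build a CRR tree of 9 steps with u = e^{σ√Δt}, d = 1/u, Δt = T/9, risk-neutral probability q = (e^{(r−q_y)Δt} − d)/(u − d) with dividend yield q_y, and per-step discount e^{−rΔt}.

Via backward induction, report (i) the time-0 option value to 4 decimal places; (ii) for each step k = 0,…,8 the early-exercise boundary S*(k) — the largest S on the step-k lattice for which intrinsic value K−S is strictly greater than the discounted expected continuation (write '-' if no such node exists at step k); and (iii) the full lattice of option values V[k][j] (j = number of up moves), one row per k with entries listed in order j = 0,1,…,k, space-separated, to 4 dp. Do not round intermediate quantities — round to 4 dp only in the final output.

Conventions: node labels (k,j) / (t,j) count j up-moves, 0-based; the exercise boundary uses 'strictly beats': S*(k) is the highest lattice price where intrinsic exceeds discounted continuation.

Δt=0.07989, u=1.13051, d=0.88456, q=0.49381, disc=e^(-rΔt)=0.99331
k=9 terminal: V=max(K-S,0) → 48.1462 37.3929 23.6496 6.0850 0.0000 0.0000 0.0000 0.0000 0.0000 0.0000
k=8: j=0 S=43.7211 intr=43.0989 cont=42.5497 V=43.0989[EX]; j=1 S=55.8778 intr=30.9422 cont=30.4017 V=30.9422[EX]; j=2 S=71.4147 intr=15.4053 cont=14.8759 V=15.4053[EX]; j=3 S=91.2717 intr=0.0000 cont=3.0596 V=3.0596[hold]; j=4 S=116.6500 intr=0.0000 cont=0.0000 V=0.0000[hold]; j=5 S=149.0847 intr=0.0000 cont=0.0000 V=0.0000[hold]; j=6 S=190.5380 intr=0.0000 cont=0.0000 V=0.0000[hold]; j=7 S=243.5175 intr=0.0000 cont=0.0000 V=0.0000[hold]; j=8 S=311.2280 intr=0.0000 cont=0.0000 V=0.0000[hold]  S*(8)=71.4147
k=7: j=0 S=49.4271 intr=37.3929 cont=36.8478 V=37.3929[EX]; j=1 S=63.1704 intr=23.6496 cont=23.1143 V=23.6496[EX]; j=2 S=80.7350 intr=6.0850 cont=9.2466 V=9.2466[hold]; j=3 S=103.1836 intr=0.0000 cont=1.5384 V=1.5384[hold]; j=4 S=131.8739 intr=0.0000 cont=0.0000 V=0.0000[hold]; j=5 S=168.5417 intr=0.0000 cont=0.0000 V=0.0000[hold]; j=6 S=215.4051 intr=0.0000 cont=0.0000 V=0.0000[hold]; j=7 S=275.2988 intr=0.0000 cont=0.0000 V=0.0000[hold]  S*(7)=63.1704
k=6: j=0 S=55.8778 intr=30.9422 cont=30.4017 V=30.9422[EX]; j=1 S=71.4147 intr=15.4053 cont=16.4267 V=16.4267[hold]; j=2 S=91.2717 intr=0.0000 cont=5.4039 V=5.4039[hold]; j=3 S=116.6500 intr=0.0000 cont=0.7735 V=0.7735[hold]; j=4 S=149.0847 intr=0.0000 cont=0.0000 V=0.0000[hold]; j=5 S=190.5380 intr=0.0000 cont=0.0000 V=0.0000[hold]; j=6 S=243.5175 intr=0.0000 cont=0.0000 V=0.0000[hold]  S*(6)=55.8778
k=5: j=0 S=63.1704 intr=23.6496 cont=23.6154 V=23.6496[EX]; j=1 S=80.7350 intr=6.0850 cont=10.9101 V=10.9101[hold]; j=2 S=103.1836 intr=0.0000 cont=3.0965 V=3.0965[hold]; j=3 S=131.8739 intr=0.0000 cont=0.3889 V=0.3889[hold]; j=4 S=168.5417 intr=0.0000 cont=0.0000 V=0.0000[hold]; j=5 S=215.4051 intr=0.0000 cont=0.0000 V=0.0000[hold]  S*(5)=63.1704
k=4: j=0 S=71.4147 intr=15.4053 cont=17.2427 V=17.2427[hold]; j=1 S=91.2717 intr=0.0000 cont=7.0046 V=7.0046[hold]; j=2 S=116.6500 intr=0.0000 cont=1.7477 V=1.7477[hold]; j=3 S=149.0847 intr=0.0000 cont=0.1956 V=0.1956[hold]; j=4 S=190.5380 intr=0.0000 cont=0.0000 V=0.0000[hold]  S*(4)=-
k=3: j=0 S=80.7350 intr=6.0850 cont=12.1055 V=12.1055[hold]; j=1 S=103.1836 intr=0.0000 cont=4.3792 V=4.3792[hold]; j=2 S=131.8739 intr=0.0000 cont=0.9747 V=0.9747[hold]; j=3 S=168.5417 intr=0.0000 cont=0.0983 V=0.0983[hold]  S*(3)=-
k=2: j=0 S=91.2717 intr=0.0000 cont=8.2348 V=8.2348[hold]; j=1 S=116.6500 intr=0.0000 cont=2.6800 V=2.6800[hold]; j=2 S=149.0847 intr=0.0000 cont=0.5383 V=0.5383[hold]  S*(2)=-
k=1: j=0 S=103.1836 intr=0.0000 cont=5.4551 V=5.4551[hold]; j=1 S=131.8739 intr=0.0000 cont=1.6116 V=1.6116[hold]  S*(1)=-
k=0: j=0 S=116.6500 intr=0.0000 cont=3.5333 V=3.5333[hold]  S*(0)=-

price = 3.5333
boundary = - - - - - 63.1704 55.8778 63.1704 71.4147
tree:
3.5333
5.4551 1.6116
8.2348 2.6800 0.5383
12.1055 4.3792 0.9747 0.0983
17.2427 7.0046 1.7477 0.1956 0.0000
23.6496 10.9101 3.0965 0.3889 0.0000 0.0000
30.9422 16.4267 5.4039 0.7735 0.0000 0.0000 0.0000
37.3929 23.6496 9.2466 1.5384 0.0000 0.0000 0.0000 0.0000
43.0989 30.9422 15.4053 3.0596 0.0000 0.0000 0.0000 0.0000 0.0000
48.1462 37.3929 23.6496 6.0850 0.0000 0.0000 0.0000 0.0000 0.0000 0.0000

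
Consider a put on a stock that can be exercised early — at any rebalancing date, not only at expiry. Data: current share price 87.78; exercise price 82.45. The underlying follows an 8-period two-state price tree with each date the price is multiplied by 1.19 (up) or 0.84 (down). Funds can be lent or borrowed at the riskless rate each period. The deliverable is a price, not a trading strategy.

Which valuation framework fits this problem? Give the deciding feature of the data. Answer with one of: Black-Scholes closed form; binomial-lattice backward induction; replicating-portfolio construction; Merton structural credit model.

Key observation: the put (strike 82.45 on spot 87.78) is American-style on a 8-step discrete price model, so the early-exercise decision at every node requires stepwise backward valuation — a closed form cannot price the exercise right.

framework: binomial-lattice backward induction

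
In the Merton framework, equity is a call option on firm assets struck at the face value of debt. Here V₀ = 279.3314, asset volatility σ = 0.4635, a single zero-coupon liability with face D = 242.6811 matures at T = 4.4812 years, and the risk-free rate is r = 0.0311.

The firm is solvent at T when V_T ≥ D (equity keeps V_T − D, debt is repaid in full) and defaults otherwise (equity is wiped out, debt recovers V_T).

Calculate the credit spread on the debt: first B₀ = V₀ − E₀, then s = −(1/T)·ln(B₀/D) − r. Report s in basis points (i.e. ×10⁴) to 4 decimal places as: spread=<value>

With assets at 279.3314 and a single debt payment of 242.6811 at 4.4812 years:
d₁ = [ln(V₀/D) + (r + σ²/2)T] / (σ√T)
   = [ln(279.3314/242.6811) + (0.0311 + 0.5·0.4635²)·4.4812] / (0.4635·√4.4812)
   = [0.140651 + 0.620718] / 0.981176 = 0.775976
d₂ = d₁ − σ√T = 0.775976 − 0.981176 = -0.205200
N(d₁) = 0.781118,  N(d₂) = 0.418708,  e^(−rT) = 0.869910
E₀ = V₀·N(d₁) − D·e^(−rT)·N(d₂)
   = 279.3314·0.781118 − 242.6811·0.869910·0.418708 = 129.797150
B₀ = V₀ − E₀ = 279.3314 − 129.797150 = 149.534250
spread = −(1/T)·ln(B₀/D) − r = −(1/4.4812)·ln(149.534250/242.6811) − 0.0311 = 0.07695650
in basis points: 0.07695650 × 10⁴ = 769.5650 bp

spread=769.5650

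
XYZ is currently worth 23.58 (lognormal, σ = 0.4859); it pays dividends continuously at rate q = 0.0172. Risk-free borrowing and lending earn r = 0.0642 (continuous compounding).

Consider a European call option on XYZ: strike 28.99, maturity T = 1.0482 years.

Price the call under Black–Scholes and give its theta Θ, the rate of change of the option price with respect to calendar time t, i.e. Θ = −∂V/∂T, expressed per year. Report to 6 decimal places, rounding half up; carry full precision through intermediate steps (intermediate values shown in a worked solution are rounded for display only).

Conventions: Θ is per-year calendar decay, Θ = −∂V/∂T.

σ√T = 0.4859·√1.0482 = 0.497472
d₁ = (ln(S/K) + (r−q+σ²/2)T) / (σ√T) = (ln(23.58/28.99) + (0.0642−0.0172+0.4859²/2)·1.0482) / 0.497472 = (-0.206552 + 0.173005) / 0.497472 = -0.067435
d₂ = d₁ − σ√T = -0.067435 − 0.497472 = -0.564908
e^{−rT} = 0.934920
e^{−qT} = 0.982133
N(d₁) = 0.473118,  N(d₂) = 0.286068
Call price V = S·e^{−qT}·N(d₁) − K·e^{−rT}·N(d₂) = 10.956780 − 7.753401 = 3.203379
φ(d₁) = (1/√(2π))·e^{−d₁²/2} = 0.398036
Θ = −S·e^{−qT}·φ(d₁)·σ/(2√T) + q·S·e^{−qT}·N(d₁) − r·K·e^{−rT}·N(d₂) = −2.187416 + 0.188457 − 0.497768 = -2.496727

price = 3.203379
Θ = -2.496727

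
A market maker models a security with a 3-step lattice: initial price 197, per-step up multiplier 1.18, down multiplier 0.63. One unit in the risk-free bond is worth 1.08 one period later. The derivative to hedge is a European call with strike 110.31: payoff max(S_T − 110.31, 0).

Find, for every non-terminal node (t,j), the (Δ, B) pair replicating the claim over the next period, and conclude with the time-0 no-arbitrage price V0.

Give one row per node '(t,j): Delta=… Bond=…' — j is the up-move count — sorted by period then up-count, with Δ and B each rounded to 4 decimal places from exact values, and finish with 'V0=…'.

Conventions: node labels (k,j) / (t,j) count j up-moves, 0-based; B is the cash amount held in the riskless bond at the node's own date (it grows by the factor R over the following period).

(0,0): Delta=0.9463 Bond=-75.5283
(1,0): Delta=0.6937 Bond=-50.2187
(1,1): Delta=0.9762 Bond=-88.5377
(2,0): Delta=0.0000 Bond=0.0000
(2,1): Delta=0.7760 Bond=-66.2887
(2,2): Delta=1.0000 Bond=-102.1389
V0=110.8861

No-arbitrage ⇒ martingale measure with p* = (R−d)/(u−d) = 0.8182.
Payoffs at expiry: V(3,0)=0.0000, V(3,1)=0.0000, V(3,2)=62.5008, V(3,3)=213.3673
(2,0): S=78.1893. Δ = (V_up−V_dn)/(S_up−S_dn) = (0.0000−0.0000)/(92.2634−49.2593) = 0.0000. V = [p*·0.0000 + (1−p*)·0.0000]/1.08 = 0.0000. B = V − Δ·S = 0.0000.
(2,1): S=146.4498. Δ = (V_up−V_dn)/(S_up−S_dn) = (62.5008−0.0000)/(172.8108−92.2634) = 0.7760. V = [p*·62.5008 + (1−p*)·0.0000]/1.08 = 47.3491. B = V − Δ·S = -66.2887.
(2,2): S=274.3028. Δ = (V_up−V_dn)/(S_up−S_dn) = (213.3673−62.5008)/(323.6773−172.8108) = 1.0000. V = [p*·213.3673 + (1−p*)·62.5008]/1.08 = 172.1639. B = V − Δ·S = -102.1389.
(1,0): S=124.1100. Δ = (V_up−V_dn)/(S_up−S_dn) = (47.3491−0.0000)/(146.4498−78.1893) = 0.6937. V = [p*·47.3491 + (1−p*)·0.0000]/1.08 = 35.8705. B = V − Δ·S = -50.2187.
(1,1): S=232.4600. Δ = (V_up−V_dn)/(S_up−S_dn) = (172.1639−47.3491)/(274.3028−146.4498) = 0.9762. V = [p*·172.1639 + (1−p*)·47.3491]/1.08 = 138.3984. B = V − Δ·S = -88.5377.
(0,0): S=197.0000. Δ = (V_up−V_dn)/(S_up−S_dn) = (138.3984−35.8705)/(232.4600−124.1100) = 0.9463. V = [p*·138.3984 + (1−p*)·35.8705]/1.08 = 110.8861. B = V − Δ·S = -75.5283.
Sanity check at the root: Δ(0,0)·S0 + B(0,0) reproduces V0 = 110.8861.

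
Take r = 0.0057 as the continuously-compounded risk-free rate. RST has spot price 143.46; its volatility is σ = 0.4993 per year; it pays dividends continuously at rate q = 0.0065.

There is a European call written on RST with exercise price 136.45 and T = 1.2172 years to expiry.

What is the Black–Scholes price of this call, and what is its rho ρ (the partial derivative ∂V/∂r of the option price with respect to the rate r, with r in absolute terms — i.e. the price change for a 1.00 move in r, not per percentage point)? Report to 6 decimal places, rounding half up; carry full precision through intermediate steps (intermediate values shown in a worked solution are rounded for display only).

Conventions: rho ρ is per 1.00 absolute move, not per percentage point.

σ√T = 0.4993·√1.2172 = 0.550862
d₁ = (ln(S/K) + (r−q+σ²/2)T) / (σ√T) = (ln(143.46/136.45) + (0.0057−0.0065+0.4993²/2)·1.2172) / 0.550862 = (0.050098 + 0.150751) / 0.550862 = 0.364608
d₂ = d₁ − σ√T = 0.364608 − 0.550862 = -0.186254
e^{−rT} = 0.993086
e^{−qT} = 0.992119
N(d₁) = 0.642298,  N(d₂) = 0.426123
Call price V = S·e^{−qT}·N(d₁) − K·e^{−rT}·N(d₂) = 91.417915 − 57.742457 = 33.675458
ρ = K·T·e^{−rT}·N(d₂) = 70.284118

price = 33.675458
ρ = 70.284118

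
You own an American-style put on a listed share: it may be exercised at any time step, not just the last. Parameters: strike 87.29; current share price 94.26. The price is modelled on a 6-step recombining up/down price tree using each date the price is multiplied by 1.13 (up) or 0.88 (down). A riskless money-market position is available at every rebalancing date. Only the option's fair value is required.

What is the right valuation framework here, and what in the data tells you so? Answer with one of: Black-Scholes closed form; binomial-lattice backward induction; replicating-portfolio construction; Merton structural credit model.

Key observation: early exercise of the strike-87.29 put must be checked at each of the 6 dates (spot 94.26), which forces a node-by-node comparison of intrinsic and continuation value backward from expiry.

framework: binomial-lattice backward induction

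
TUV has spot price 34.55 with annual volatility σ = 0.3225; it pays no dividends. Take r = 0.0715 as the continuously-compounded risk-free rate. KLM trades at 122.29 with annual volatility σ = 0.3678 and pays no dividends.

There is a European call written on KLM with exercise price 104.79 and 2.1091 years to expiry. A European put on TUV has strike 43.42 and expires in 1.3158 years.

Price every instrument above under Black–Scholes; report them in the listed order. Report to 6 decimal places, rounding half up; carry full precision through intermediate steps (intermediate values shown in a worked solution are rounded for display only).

[KLM call K=104.79]
σ√T = 0.3678·√2.1091 = 0.534146
d₁ = (ln(S/K) + (r+σ²/2)T) / (σ√T) = (ln(122.29/104.79) + (0.0715+0.3678²/2)·2.1091) / 0.534146 = (0.154437 + 0.293457) / 0.534146 = 0.838522
d₂ = d₁ − σ√T = 0.838522 − 0.534146 = 0.304376
e^{−rT} = 0.860019
N(d₁) = 0.799131,  N(d₂) = 0.619579
price = S·N(d₁) − K·e^{−rT}·N(d₂) = 97.725771 − 55.837357 = 41.888414
[TUV put K=43.42]
σ√T = 0.3225·√1.3158 = 0.369934
d₁ = (ln(S/K) + (r+σ²/2)T) / (σ√T) = (ln(34.55/43.42) + (0.0715+0.3225²/2)·1.3158) / 0.369934 = (-0.228513 + 0.162505) / 0.369934 = -0.178430
d₂ = d₁ − σ√T = -0.178430 − 0.369934 = -0.548364
e^{−rT} = 0.910210
N(−d₁) = 0.570807,  N(−d₂) = 0.708279
price = K·e^{−rT}·N(−d₂) − S·N(−d₁) = 27.992125 − 19.721387 = 8.270737

price(KLM call K=104.79) = 41.888414
price(TUV put K=43.42) = 8.270737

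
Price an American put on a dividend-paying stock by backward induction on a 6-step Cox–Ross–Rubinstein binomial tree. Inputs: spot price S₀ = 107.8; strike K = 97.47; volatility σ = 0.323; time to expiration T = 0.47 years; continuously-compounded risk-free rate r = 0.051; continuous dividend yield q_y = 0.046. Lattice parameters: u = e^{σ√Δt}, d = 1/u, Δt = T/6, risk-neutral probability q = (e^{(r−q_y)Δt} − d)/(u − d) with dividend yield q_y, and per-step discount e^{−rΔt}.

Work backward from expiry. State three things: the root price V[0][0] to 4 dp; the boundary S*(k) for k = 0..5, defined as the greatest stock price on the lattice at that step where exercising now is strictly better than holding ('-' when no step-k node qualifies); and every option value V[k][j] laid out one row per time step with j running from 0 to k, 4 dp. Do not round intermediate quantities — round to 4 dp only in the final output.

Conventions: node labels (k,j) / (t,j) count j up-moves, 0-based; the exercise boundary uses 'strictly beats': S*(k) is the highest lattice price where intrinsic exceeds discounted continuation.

price = 4.9582
boundary = - - - - 75.0888 82.1932
tree:
4.9582
7.5959 2.1373
11.3141 3.6245 0.5414
16.2707 6.0298 1.0446 0.0000
22.3812 9.7757 2.0152 0.0000 0.0000
28.8715 15.2768 3.8877 0.0000 0.0000 0.0000
34.8009 22.3812 7.5002 0.0000 0.0000 0.0000 0.0000

params: Δt=0.07833 u=1.09461 d=0.91356 q=0.47958 e^(-rΔt)=0.99601
t_6 payoffs: 34.8009 22.3812 7.5002 0.0000 0.0000 0.0000 0.0000
t_5: node(5,0) S=68.5985 payoff=28.8715 vs cont=28.7297 → 28.8715 [stop]  node(5,1) S=82.1932 payoff=15.2768 vs cont=15.1838 → 15.2768 [stop]  node(5,2) S=98.4822 payoff=0.0000 vs cont=3.8877 → 3.8877 [wait]  node(5,3) S=117.9994 payoff=0.0000 vs cont=0.0000 → 0.0000 [wait]  node(5,4) S=141.3844 payoff=0.0000 vs cont=0.0000 → 0.0000 [wait]  node(5,5) S=169.4038 payoff=0.0000 vs cont=0.0000 → 0.0000 [wait]  ⇒ S*(5)=82.1932
t_4: node(4,0) S=75.0888 payoff=22.3812 vs cont=22.2627 → 22.3812 [stop]  node(4,1) S=89.9698 payoff=7.5002 vs cont=9.7757 → 9.7757 [wait]  node(4,2) S=107.8000 payoff=0.0000 vs cont=2.0152 → 2.0152 [wait]  node(4,3) S=129.1637 payoff=0.0000 vs cont=0.0000 → 0.0000 [wait]  node(4,4) S=154.7613 payoff=0.0000 vs cont=0.0000 → 0.0000 [wait]  ⇒ S*(4)=75.0888
t_3: node(3,0) S=82.1932 payoff=15.2768 vs cont=16.2707 → 16.2707 [wait]  node(3,1) S=98.4822 payoff=0.0000 vs cont=6.0298 → 6.0298 [wait]  node(3,2) S=117.9994 payoff=0.0000 vs cont=1.0446 → 1.0446 [wait]  node(3,3) S=141.3844 payoff=0.0000 vs cont=0.0000 → 0.0000 [wait]  ⇒ S*(3)=-
t_2: node(2,0) S=89.9698 payoff=7.5002 vs cont=11.3141 → 11.3141 [wait]  node(2,1) S=107.8000 payoff=0.0000 vs cont=3.6245 → 3.6245 [wait]  node(2,2) S=129.1637 payoff=0.0000 vs cont=0.5414 → 0.5414 [wait]  ⇒ S*(2)=-
t_1: node(1,0) S=98.4822 payoff=0.0000 vs cont=7.5959 → 7.5959 [wait]  node(1,1) S=117.9994 payoff=0.0000 vs cont=2.1373 → 2.1373 [wait]  ⇒ S*(1)=-
t_0: node(0,0) S=107.8000 payoff=0.0000 vs cont=4.9582 → 4.9582 [wait]  ⇒ S*(0)=-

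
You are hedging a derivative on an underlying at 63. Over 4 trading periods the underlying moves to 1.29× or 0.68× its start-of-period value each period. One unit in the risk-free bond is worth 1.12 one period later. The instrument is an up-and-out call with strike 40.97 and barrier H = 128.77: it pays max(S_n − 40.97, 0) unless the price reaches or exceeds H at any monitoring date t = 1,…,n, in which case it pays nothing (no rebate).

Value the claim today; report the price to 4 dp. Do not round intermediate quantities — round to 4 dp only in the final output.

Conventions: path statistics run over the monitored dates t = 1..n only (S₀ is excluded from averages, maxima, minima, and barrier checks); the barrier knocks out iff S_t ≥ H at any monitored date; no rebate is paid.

No-arbitrage gives p* = (R−d)/(u−d) = 0.7213: enumerate every path, weight its payoff by its p*-probability, and discount by R^4.
Enumerate all 2^4 = 16 price paths (U = up ×1.29, D = down ×0.68); each path with k up-moves has probability p*^k·(1−p*)^(4−k).
DDDD: M=42.8400, payoff=0.0000, prob=0.006032
UDDD: M=81.2700, payoff=0.0000, prob=0.015613
DUDD: M=55.2636, payoff=0.0000, prob=0.015613
UUDD: M=104.8383, payoff=7.5072, prob=0.040410
DDUD: M=42.8400, payoff=0.0000, prob=0.015613
UDUD: M=81.2700, payoff=7.5072, prob=0.040410
DUUD: M=71.2900, payoff=7.5072, prob=0.040410
UUUD: M=135.2414, payoff=0.0000, prob=0.104589
DDDU: M=42.8400, payoff=0.0000, prob=0.015613
UDDU: M=81.2700, payoff=7.5072, prob=0.040410
DUDU: M=55.2636, payoff=7.5072, prob=0.040410
UUDU: M=104.8383, payoff=50.9942, prob=0.104589
DDUU: M=48.4772, payoff=7.5072, prob=0.040410
UDUU: M=91.9642, payoff=50.9942, prob=0.104589
DUUU: M=91.9642, payoff=50.9942, prob=0.104589
UUUU: M=174.4614, payoff=0.0000, prob=0.270702
Price = Σ prob·payoff / R^4 = 17.820525 / 1.573519 = 11.3253

price = 11.3253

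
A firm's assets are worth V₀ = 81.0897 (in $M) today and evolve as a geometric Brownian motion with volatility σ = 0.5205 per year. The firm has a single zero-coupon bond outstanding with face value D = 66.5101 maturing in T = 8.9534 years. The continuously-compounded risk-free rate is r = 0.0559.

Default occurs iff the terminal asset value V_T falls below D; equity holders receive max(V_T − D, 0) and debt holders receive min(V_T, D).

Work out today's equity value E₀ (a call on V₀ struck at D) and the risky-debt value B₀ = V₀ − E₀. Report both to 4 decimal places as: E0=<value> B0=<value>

With assets at 81.0897 and a single debt payment of 66.5101 at 8.9534 years:
d₁ = [ln(V₀/D) + (r + σ²/2)T] / (σ√T)
   = [ln(81.0897/66.5101) + (0.0559 + 0.5·0.5205²)·8.9534] / (0.5205·√8.9534)
   = [0.198202 + 1.713324] / 1.557452 = 1.227342
d₂ = d₁ − σ√T = 1.227342 − 1.557452 = -0.330111
N(d₁) = 0.890153,  N(d₂) = 0.370658,  e^(−rT) = 0.606230
E₀ = V₀·N(d₁) − D·e^(−rT)·N(d₂)
   = 81.0897·0.890153 − 66.5101·0.606230·0.370658 = 57.237126
B₀ = V₀ − E₀ = 81.0897 − 57.237126 = 23.852574

E0=57.2371 B0=23.8526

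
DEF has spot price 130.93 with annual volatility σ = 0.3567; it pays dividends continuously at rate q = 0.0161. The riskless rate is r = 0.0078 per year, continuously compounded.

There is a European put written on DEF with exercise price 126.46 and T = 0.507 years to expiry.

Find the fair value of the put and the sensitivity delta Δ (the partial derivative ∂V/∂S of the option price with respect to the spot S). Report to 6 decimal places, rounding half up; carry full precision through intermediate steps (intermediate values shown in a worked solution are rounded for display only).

σ√T = 0.3567·√0.507 = 0.253984
d₁ = (ln(S/K) + (r−q+σ²/2)T) / (σ√T) = (ln(130.93/126.46) + (0.0078−0.0161+0.3567²/2)·0.507) / 0.253984 = (0.034737 + 0.028046) / 0.253984 = 0.247191
d₂ = d₁ − σ√T = 0.247191 − 0.253984 = -0.006793
e^{−rT} = 0.996053
e^{−qT} = 0.991871
N(−d₁) = 0.402380,  N(−d₂) = 0.502710
Put price V = K·e^{−rT}·N(−d₂) − S·e^{−qT}·N(−d₁) = 63.321808 − 52.255339 = 11.066469
Δ = −e^{−qT}·N(−d₁) = -0.399109

price = 11.066469
Δ = -0.399109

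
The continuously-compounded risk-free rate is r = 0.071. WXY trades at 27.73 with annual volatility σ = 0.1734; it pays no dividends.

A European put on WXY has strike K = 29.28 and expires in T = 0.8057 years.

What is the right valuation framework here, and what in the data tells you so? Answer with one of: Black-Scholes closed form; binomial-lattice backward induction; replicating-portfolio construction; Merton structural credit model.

Key observation: the strike-29.28 put on WXY is European-exercise on a continuously-modelled lognormal underlying, so its value is a single closed-form evaluation.

framework: Black-Scholes closed form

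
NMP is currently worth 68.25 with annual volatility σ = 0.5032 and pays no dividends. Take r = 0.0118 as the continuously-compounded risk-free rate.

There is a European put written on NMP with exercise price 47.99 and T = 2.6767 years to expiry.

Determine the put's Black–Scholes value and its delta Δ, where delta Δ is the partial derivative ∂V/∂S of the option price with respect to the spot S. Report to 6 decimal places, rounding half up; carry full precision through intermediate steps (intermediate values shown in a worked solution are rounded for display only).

price = 9.268584
Δ = -0.190029

σ√T = 0.5032·√2.6767 = 0.823267
d₁ = (ln(S/K) + (r+σ²/2)T) / (σ√T) = (ln(68.25/47.99) + (0.0118+0.5032²/2)·2.6767) / 0.823267 = (0.352185 + 0.370469) / 0.823267 = 0.877788
d₂ = d₁ − σ√T = 0.877788 − 0.823267 = 0.054522
e^{−rT} = 0.968909
N(−d₁) = 0.190029,  N(−d₂) = 0.478260
Put price V = K·e^{−rT}·N(−d₂) − S·N(−d₁) = 22.238084 − 12.969500 = 9.268584
Δ = −N(−d₁) = -0.190029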